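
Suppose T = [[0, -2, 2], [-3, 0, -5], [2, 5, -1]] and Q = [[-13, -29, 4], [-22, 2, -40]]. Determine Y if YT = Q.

Since T sits to the right of Y, Y = QT⁻¹.
T has determinant -4; T⁻¹ = [[-25/4, -2, -5/2], [13/4, 1, 3/2], [15/4, 1, 3/2]].
Y = QT⁻¹ = [[-13, -29, 4], [-22, 2, -40]] · [[-25/4, -2, -5/2], [13/4, 1, 3/2], [15/4, 1, 3/2]] = [[2, 1, -5], [-6, 6, -2]].

Y = [[2, 1, -5], [-6, 6, -2]]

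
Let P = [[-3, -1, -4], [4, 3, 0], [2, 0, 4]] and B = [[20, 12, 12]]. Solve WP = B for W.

Since P sits to the right of W, W = BP⁻¹.
P has determinant 4; P⁻¹ = [[3, 1, 3], [-4, -1, -4], [-3/2, -1/2, -5/4]].
W = BP⁻¹ = [[20, 12, 12]] · [[3, 1, 3], [-4, -1, -4], [-3/2, -1/2, -5/4]] = [[-6, 2, -3]].

W = [[-6, 2, -3]]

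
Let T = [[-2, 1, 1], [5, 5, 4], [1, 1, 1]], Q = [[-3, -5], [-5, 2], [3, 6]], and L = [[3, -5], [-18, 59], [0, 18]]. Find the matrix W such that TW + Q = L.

TW = L − Q = [[6, 0], [-13, 57], [-3, 12]].
Since T multiplies W on the left, W = T⁻¹(L − Q).
det T = -3; the adjugate gives T⁻¹ = [[-1/3, 0, 1/3], [1/3, 1, -13/3], [0, -1, 5]].
W = T⁻¹(L − Q) = [[-3, 4], [2, 5], [-2, 3]].

W = [[-3, 4], [2, 5], [-2, 3]]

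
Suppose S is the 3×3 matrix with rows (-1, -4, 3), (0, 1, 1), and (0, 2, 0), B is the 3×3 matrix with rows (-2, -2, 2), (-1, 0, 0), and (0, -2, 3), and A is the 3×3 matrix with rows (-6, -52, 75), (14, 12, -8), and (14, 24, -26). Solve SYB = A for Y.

Left-multiply by S⁻¹ and right-multiply by B⁻¹: Y = S⁻¹AB⁻¹.
det S = 2; the adjugate gives S⁻¹ = [[-1, 3, -7/2], [0, 0, 1/2], [0, 1, -1/2]].
det B = -2; the adjugate gives B⁻¹ = [[0, -1, 0], [-3/2, 3, 1], [-1, 2, 1]].
S⁻¹A = [[-1, 4, -8], [7, 12, -13], [7, 0, 5]].
Y = (S⁻¹A)B⁻¹ = [[2, -3, -4], [-5, 3, -1], [-5, 3, 5]].

Y = [[2, -3, -4], [-5, 3, -1], [-5, 3, 5]]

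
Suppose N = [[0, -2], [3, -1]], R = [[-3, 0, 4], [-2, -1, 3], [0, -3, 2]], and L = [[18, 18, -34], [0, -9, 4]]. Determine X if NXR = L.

X = [[-1, 3, 1], [1, 3, 2]]

Left-multiply by N⁻¹ and right-multiply by R⁻¹: X = N⁻¹LR⁻¹.
det N = 6, so N⁻¹ = [[-1/6, 1/3], [-1/2, 0]].
R has determinant 3; R⁻¹ = [[7/3, -4, 4/3], [4/3, -2, 1/3], [2, -3, 1]].
N⁻¹L = [[-3, -6, 7], [-9, -9, 17]].
X = (N⁻¹L)R⁻¹ = [[-1, 3, 1], [1, 3, 2]].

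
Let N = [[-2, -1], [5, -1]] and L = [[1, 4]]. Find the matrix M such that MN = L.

M = [[-3, -1]]

N is on the right of M, so right-multiply by N⁻¹: M = LN⁻¹.
N has determinant 7; N⁻¹ = [[-1/7, 1/7], [-5/7, -2/7]].
M = LN⁻¹ = [[1, 4]] · [[-1/7, 1/7], [-5/7, -2/7]] = [[-3, -1]].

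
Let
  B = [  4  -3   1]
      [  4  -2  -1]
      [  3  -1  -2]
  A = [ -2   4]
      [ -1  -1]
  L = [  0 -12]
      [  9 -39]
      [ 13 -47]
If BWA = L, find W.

W = [[0, 2], [2, 1], [4, -1]]

Left-multiply by B⁻¹ and right-multiply by A⁻¹: W = B⁻¹LA⁻¹.
B has determinant -1; B⁻¹ = [[-3, 7, -5], [-5, 11, -8], [-2, 5, -4]].
det A = 6; the adjugate gives A⁻¹ = [[-1/6, -2/3], [1/6, -1/3]].
B⁻¹L = [[-2, -2], [-5, 7], [-7, 17]].
W = (B⁻¹L)A⁻¹ = [[0, 2], [2, 1], [4, -1]].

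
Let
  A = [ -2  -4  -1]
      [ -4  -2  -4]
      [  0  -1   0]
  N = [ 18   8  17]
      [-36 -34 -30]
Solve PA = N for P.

Right-multiplying both sides by A⁻¹ gives P = NA⁻¹.
A has determinant 4; A⁻¹ = [[-1, 1/4, 7/2], [0, 0, -1], [1, -1/2, -3]].
P = NA⁻¹ = [[18, 8, 17], [-36, -34, -30]] · [[-1, 1/4, 7/2], [0, 0, -1], [1, -1/2, -3]] = [[-1, -4, 4], [6, 6, -2]].

P = [[-1, -4, 4], [6, 6, -2]]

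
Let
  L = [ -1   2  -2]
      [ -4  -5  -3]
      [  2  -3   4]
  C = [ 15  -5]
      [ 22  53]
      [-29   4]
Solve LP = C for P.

P = [[-3, -5], [1, -6], [-5, -1]]

Since L multiplies P on the left, P = L⁻¹C.
det L = 5, so L⁻¹ = [[-29/5, -2/5, -16/5], [2, 0, 1], [22/5, 1/5, 13/5]].
P = L⁻¹C = [[-29/5, -2/5, -16/5], [2, 0, 1], [22/5, 1/5, 13/5]] · [[15, -5], [22, 53], [-29, 4]] = [[-3, -5], [1, -6], [-5, -1]].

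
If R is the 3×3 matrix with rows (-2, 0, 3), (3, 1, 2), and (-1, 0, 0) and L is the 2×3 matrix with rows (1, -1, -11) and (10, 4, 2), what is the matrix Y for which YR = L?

Since R sits to the right of Y, Y = LR⁻¹.
R has determinant 3; R⁻¹ = [[0, 0, -1], [-2/3, 1, 13/3], [1/3, 0, -2/3]].
Y = LR⁻¹ = [[1, -1, -11], [10, 4, 2]] · [[0, 0, -1], [-2/3, 1, 13/3], [1/3, 0, -2/3]] = [[-3, -1, 2], [-2, 4, 6]].

Y = [[-3, -1, 2], [-2, 4, 6]]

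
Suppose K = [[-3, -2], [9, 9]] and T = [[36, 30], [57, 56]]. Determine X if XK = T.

X = [[-6, 2], [-1, 6]]

Right-multiplying both sides by K⁻¹ gives X = TK⁻¹.
det K = -9, so K⁻¹ = [[-1, -2/9], [1, 1/3]].
X = TK⁻¹ = [[36, 30], [57, 56]] · [[-1, -2/9], [1, 1/3]] = [[-6, 2], [-1, 6]].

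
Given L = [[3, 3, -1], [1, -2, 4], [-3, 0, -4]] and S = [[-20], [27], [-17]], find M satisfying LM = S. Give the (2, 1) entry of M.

-4

Since L multiplies M on the left, M = L⁻¹S.
L has determinant 6; L⁻¹ = [[4/3, 2, 5/3], [-4/3, -5/2, -13/6], [-1, -3/2, -3/2]].
M = L⁻¹S = [[4/3, 2, 5/3], [-4/3, -5/2, -13/6], [-1, -3/2, -3/2]] · [[-20], [27], [-17]] = [[-1], [-4], [5]].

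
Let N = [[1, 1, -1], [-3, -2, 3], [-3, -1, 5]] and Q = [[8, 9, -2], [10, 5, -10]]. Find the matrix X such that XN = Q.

Right-multiplying both sides by N⁻¹ gives X = QN⁻¹.
det N = 2, so N⁻¹ = [[-7/2, -2, 1/2], [3, 1, 0], [-3/2, -1, 1/2]].
X = QN⁻¹ = [[8, 9, -2], [10, 5, -10]] · [[-7/2, -2, 1/2], [3, 1, 0], [-3/2, -1, 1/2]] = [[2, -5, 3], [-5, -5, 0]].

X = [[2, -5, 3], [-5, -5, 0]]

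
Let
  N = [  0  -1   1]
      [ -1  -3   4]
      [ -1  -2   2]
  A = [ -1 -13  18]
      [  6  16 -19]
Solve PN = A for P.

Since N sits to the right of P, P = AN⁻¹.
det N = 1, so N⁻¹ = [[2, 0, -1], [-2, 1, -1], [-1, 1, -1]].
P = AN⁻¹ = [[-1, -13, 18], [6, 16, -19]] · [[2, 0, -1], [-2, 1, -1], [-1, 1, -1]] = [[6, 5, -4], [-1, -3, -3]].

P = [[6, 5, -4], [-1, -3, -3]]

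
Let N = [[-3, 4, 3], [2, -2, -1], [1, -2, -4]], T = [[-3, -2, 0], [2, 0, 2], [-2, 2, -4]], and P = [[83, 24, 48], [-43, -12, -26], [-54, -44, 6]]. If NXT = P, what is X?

X = [[4, -3, -4], [4, 5, -5], [-5, -1, 3]]

Left-multiply by N⁻¹ and right-multiply by T⁻¹: X = N⁻¹PT⁻¹.
det N = 4; the adjugate gives N⁻¹ = [[3/2, 5/2, 1/2], [7/4, 9/4, 3/4], [-1/2, -1/2, -1/2]].
det T = 4; the adjugate gives T⁻¹ = [[-1, -2, -1], [1, 3, 3/2], [1, 5/2, 1]].
N⁻¹P = [[-10, -16, 10], [8, -18, 30], [7, 16, -14]].
X = (N⁻¹P)T⁻¹ = [[4, -3, -4], [4, 5, -5], [-5, -1, 3]].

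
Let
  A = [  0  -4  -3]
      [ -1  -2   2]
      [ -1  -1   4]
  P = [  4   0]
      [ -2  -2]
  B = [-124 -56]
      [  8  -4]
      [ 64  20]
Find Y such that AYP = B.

Y = [[-1, -2], [2, -4], [3, -4]]

Y = A⁻¹BP⁻¹ (apply A⁻¹ on the left and P⁻¹ on the right).
A has determinant -5; A⁻¹ = [[6/5, -19/5, 14/5], [-2/5, 3/5, -3/5], [1/5, -4/5, 4/5]].
P has determinant -8; P⁻¹ = [[1/4, 0], [-1/4, -1/2]].
A⁻¹B = [[0, 4], [16, 8], [20, 8]].
Y = (A⁻¹B)P⁻¹ = [[-1, -2], [2, -4], [3, -4]].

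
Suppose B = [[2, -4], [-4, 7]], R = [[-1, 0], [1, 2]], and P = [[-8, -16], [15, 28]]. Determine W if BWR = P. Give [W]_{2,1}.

1

Isolating W: multiply by B⁻¹ from the left and R⁻¹ from the right, so W = B⁻¹PR⁻¹.
B has determinant -2; B⁻¹ = [[-7/2, -2], [-2, -1]].
det R = -2; the adjugate gives R⁻¹ = [[-1, 0], [1/2, 1/2]].
B⁻¹P = [[-2, 0], [1, 4]].
W = (B⁻¹P)R⁻¹ = [[2, 0], [1, 2]].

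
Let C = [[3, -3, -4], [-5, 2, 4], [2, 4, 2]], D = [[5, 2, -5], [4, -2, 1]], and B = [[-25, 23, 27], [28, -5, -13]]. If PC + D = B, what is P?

P = [[-5, 3, 0], [-1, -5, 1]]

PC = B − D = [[-30, 21, 32], [24, -3, -14]].
Since C sits to the right of P, P = (B − D)C⁻¹.
det C = 6; the adjugate gives C⁻¹ = [[-2, -5/3, -2/3], [3, 7/3, 4/3], [-4, -3, -3/2]].
P = (B − D)C⁻¹ = [[-5, 3, 0], [-1, -5, 1]].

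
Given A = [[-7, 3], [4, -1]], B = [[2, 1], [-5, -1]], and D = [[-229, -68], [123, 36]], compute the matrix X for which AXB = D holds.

X = [[4, -4], [-3, 1]]

Left-multiply by A⁻¹ and right-multiply by B⁻¹: X = A⁻¹DB⁻¹.
A has determinant -5; A⁻¹ = [[1/5, 3/5], [4/5, 7/5]].
det B = 3, so B⁻¹ = [[-1/3, -1/3], [5/3, 2/3]].
A⁻¹D = [[28, 8], [-11, -4]].
X = (A⁻¹D)B⁻¹ = [[4, -4], [-3, 1]].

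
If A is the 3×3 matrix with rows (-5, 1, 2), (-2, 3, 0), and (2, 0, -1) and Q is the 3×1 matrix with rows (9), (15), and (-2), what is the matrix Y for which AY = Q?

Y = [[0], [5], [2]]

Since A multiplies Y on the left, Y = A⁻¹Q.
det A = 1; the adjugate gives A⁻¹ = [[-3, 1, -6], [-2, 1, -4], [-6, 2, -13]].
Y = A⁻¹Q = [[-3, 1, -6], [-2, 1, -4], [-6, 2, -13]] · [[9], [15], [-2]] = [[0], [5], [2]].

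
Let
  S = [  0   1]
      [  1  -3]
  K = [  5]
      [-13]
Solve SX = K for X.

Left-multiplying both sides by S⁻¹ gives X = S⁻¹K.
det S = -1; the adjugate gives S⁻¹ = [[3, 1], [1, 0]].
X = S⁻¹K = [[3, 1], [1, 0]] · [[5], [-13]] = [[2], [5]].

X = [[2], [5]]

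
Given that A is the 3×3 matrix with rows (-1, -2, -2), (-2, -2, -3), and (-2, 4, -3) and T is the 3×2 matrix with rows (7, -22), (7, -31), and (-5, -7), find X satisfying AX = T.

Left-multiplying both sides by A⁻¹ gives X = A⁻¹T.
A has determinant 6; A⁻¹ = [[3, -7/3, 1/3], [0, -1/6, 1/6], [-2, 4/3, -1/3]].
X = A⁻¹T = [[3, -7/3, 1/3], [0, -1/6, 1/6], [-2, 4/3, -1/3]] · [[7, -22], [7, -31], [-5, -7]] = [[3, 4], [-2, 4], [-3, 5]].

X = [[3, 4], [-2, 4], [-3, 5]]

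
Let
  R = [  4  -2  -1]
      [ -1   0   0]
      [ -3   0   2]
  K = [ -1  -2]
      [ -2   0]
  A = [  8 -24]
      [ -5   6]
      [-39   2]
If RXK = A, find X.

Isolating X: multiply by R⁻¹ from the left and K⁻¹ from the right, so X = R⁻¹AK⁻¹.
det R = -4; the adjugate gives R⁻¹ = [[0, -1, 0], [-1/2, -5/4, -1/4], [0, -3/2, 1/2]].
det K = -4; the adjugate gives K⁻¹ = [[0, -1/2], [-1/2, 1/4]].
R⁻¹A = [[5, -6], [12, 4], [-12, -8]].
X = (R⁻¹A)K⁻¹ = [[3, -4], [-2, -5], [4, 4]].

X = [[3, -4], [-2, -5], [4, 4]]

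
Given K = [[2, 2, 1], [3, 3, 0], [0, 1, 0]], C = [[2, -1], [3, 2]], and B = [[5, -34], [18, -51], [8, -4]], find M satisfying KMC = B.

M = K⁻¹BC⁻¹ (apply K⁻¹ on the left and C⁻¹ on the right).
det K = 3; the adjugate gives K⁻¹ = [[0, 1/3, -1], [0, 0, 1], [1, -2/3, 0]].
det C = 7; the adjugate gives C⁻¹ = [[2/7, 1/7], [-3/7, 2/7]].
K⁻¹B = [[-2, -13], [8, -4], [-7, 0]].
M = (K⁻¹B)C⁻¹ = [[5, -4], [4, 0], [-2, -1]].

M = [[5, -4], [4, 0], [-2, -1]]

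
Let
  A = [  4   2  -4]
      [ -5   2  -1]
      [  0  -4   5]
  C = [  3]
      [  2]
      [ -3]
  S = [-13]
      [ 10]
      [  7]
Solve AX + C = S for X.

AX = S − C = [[-16], [8], [10]].
A is on the left of X, so left-multiply by A⁻¹: X = A⁻¹(S − C).
A has determinant -6; A⁻¹ = [[-1, -1, -1], [-25/6, -10/3, -4], [-10/3, -8/3, -3]].
X = A⁻¹(S − C) = [[-2], [0], [2]].

X = [[-2], [0], [2]]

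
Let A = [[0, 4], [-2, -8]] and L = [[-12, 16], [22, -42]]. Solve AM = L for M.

Since A multiplies M on the left, M = A⁻¹L.
A has determinant 8; A⁻¹ = [[-1, -1/2], [1/4, 0]].
M = A⁻¹L = [[-1, -1/2], [1/4, 0]] · [[-12, 16], [22, -42]] = [[1, 5], [-3, 4]].

M = [[1, 5], [-3, 4]]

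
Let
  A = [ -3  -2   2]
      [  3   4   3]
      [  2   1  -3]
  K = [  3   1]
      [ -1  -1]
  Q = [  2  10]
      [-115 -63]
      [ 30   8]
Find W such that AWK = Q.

W = [[2, 4], [-5, 4], [-4, 3]]

Left-multiply by A⁻¹ and right-multiply by K⁻¹: W = A⁻¹QK⁻¹.
det A = 5, so A⁻¹ = [[-3, -4/5, -14/5], [3, 1, 3], [-1, -1/5, -6/5]].
K has determinant -2; K⁻¹ = [[1/2, 1/2], [-1/2, -3/2]].
A⁻¹Q = [[2, -2], [-19, -9], [-15, -7]].
W = (A⁻¹Q)K⁻¹ = [[2, 4], [-5, 4], [-4, 3]].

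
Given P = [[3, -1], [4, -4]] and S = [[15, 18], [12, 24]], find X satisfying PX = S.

X = [[6, 6], [3, 0]]

Left-multiplying both sides by P⁻¹ gives X = P⁻¹S.
P has determinant -8; P⁻¹ = [[1/2, -1/8], [1/2, -3/8]].
X = P⁻¹S = [[1/2, -1/8], [1/2, -3/8]] · [[15, 18], [12, 24]] = [[6, 6], [3, 0]].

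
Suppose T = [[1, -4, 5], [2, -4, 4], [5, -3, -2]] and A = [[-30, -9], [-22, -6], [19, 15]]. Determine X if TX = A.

X = [[3, -3], [2, -6], [-5, -6]]

Left-multiplying both sides by T⁻¹ gives X = T⁻¹A.
det T = -6, so T⁻¹ = [[-10/3, 23/6, -2/3], [-4, 9/2, -1], [-7/3, 17/6, -2/3]].
X = T⁻¹A = [[-10/3, 23/6, -2/3], [-4, 9/2, -1], [-7/3, 17/6, -2/3]] · [[-30, -9], [-22, -6], [19, 15]] = [[3, -3], [2, -6], [-5, -6]].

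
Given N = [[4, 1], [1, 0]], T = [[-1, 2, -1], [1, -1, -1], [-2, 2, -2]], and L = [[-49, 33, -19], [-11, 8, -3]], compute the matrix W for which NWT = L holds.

Left-multiply by N⁻¹ and right-multiply by T⁻¹: W = N⁻¹LT⁻¹.
det N = -1, so N⁻¹ = [[0, 1], [1, -4]].
det T = 4; the adjugate gives T⁻¹ = [[1, 1/2, -3/4], [1, 0, -1/2], [0, -1/2, -1/4]].
N⁻¹L = [[-11, 8, -3], [-5, 1, -7]].
W = (N⁻¹L)T⁻¹ = [[-3, -4, 5], [-4, 1, 5]].

W = [[-3, -4, 5], [-4, 1, 5]]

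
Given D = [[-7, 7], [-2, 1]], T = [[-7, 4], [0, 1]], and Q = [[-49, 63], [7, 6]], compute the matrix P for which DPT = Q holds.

P = [[2, -5], [3, 0]]

Left-multiply by D⁻¹ and right-multiply by T⁻¹: P = D⁻¹QT⁻¹.
det D = 7; the adjugate gives D⁻¹ = [[1/7, -1], [2/7, -1]].
T has determinant -7; T⁻¹ = [[-1/7, 4/7], [0, 1]].
D⁻¹Q = [[-14, 3], [-21, 12]].
P = (D⁻¹Q)T⁻¹ = [[2, -5], [3, 0]].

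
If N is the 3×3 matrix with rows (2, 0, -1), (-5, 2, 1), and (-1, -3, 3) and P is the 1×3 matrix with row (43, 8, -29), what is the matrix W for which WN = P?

W = [[6, -5, -6]]

Since N sits to the right of W, W = PN⁻¹.
det N = 1; the adjugate gives N⁻¹ = [[9, 3, 2], [14, 5, 3], [17, 6, 4]].
W = PN⁻¹ = [[43, 8, -29]] · [[9, 3, 2], [14, 5, 3], [17, 6, 4]] = [[6, -5, -6]].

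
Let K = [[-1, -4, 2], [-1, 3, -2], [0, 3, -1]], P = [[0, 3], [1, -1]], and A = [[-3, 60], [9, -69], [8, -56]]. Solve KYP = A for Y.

Y = [[3, -5], [-5, 4], [1, 4]]

Left-multiply by K⁻¹ and right-multiply by P⁻¹: Y = K⁻¹AP⁻¹.
det K = -5; the adjugate gives K⁻¹ = [[-3/5, -2/5, -2/5], [1/5, -1/5, 4/5], [3/5, -3/5, 7/5]].
det P = -3, so P⁻¹ = [[1/3, 1], [1/3, 0]].
K⁻¹A = [[-5, 14], [4, -19], [4, -1]].
Y = (K⁻¹A)P⁻¹ = [[3, -5], [-5, 4], [1, 4]].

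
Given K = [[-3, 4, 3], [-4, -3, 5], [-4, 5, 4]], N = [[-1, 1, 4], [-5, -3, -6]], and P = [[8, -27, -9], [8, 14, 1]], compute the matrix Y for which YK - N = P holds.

YK = P + N = [[7, -26, -5], [3, 11, -5]].
K is on the right of Y, so right-multiply by K⁻¹: Y = (P + N)K⁻¹.
det K = -1; the adjugate gives K⁻¹ = [[37, 1, -29], [4, 0, -3], [32, 1, -25]].
Y = (P + N)K⁻¹ = [[-5, 2, 0], [-5, -2, 5]].

Y = [[-5, 2, 0], [-5, -2, 5]]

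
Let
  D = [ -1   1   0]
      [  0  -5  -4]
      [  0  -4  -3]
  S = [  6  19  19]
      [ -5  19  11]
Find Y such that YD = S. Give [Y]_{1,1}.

Since D sits to the right of Y, Y = SD⁻¹.
det D = 1, so D⁻¹ = [[-1, 3, -4], [0, 3, -4], [0, -4, 5]].
Y = SD⁻¹ = [[6, 19, 19], [-5, 19, 11]] · [[-1, 3, -4], [0, 3, -4], [0, -4, 5]] = [[-6, -1, -5], [5, -2, -1]].

-6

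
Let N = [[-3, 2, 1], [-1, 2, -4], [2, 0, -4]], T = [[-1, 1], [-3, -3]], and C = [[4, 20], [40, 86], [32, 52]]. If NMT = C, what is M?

M = [[-5, -1], [-1, -5], [-5, 3]]

M = N⁻¹CT⁻¹ (apply N⁻¹ on the left and T⁻¹ on the right).
det N = -4, so N⁻¹ = [[2, -2, 5/2], [3, -5/2, 13/4], [1, -1, 1]].
det T = 6; the adjugate gives T⁻¹ = [[-1/2, -1/6], [1/2, -1/6]].
N⁻¹C = [[8, -2], [16, 14], [-4, -14]].
M = (N⁻¹C)T⁻¹ = [[-5, -1], [-1, -5], [-5, 3]].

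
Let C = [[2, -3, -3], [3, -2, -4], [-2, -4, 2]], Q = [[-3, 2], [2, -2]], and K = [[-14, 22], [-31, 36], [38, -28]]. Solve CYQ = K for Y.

Left-multiply by C⁻¹ and right-multiply by Q⁻¹: Y = C⁻¹KQ⁻¹.
det C = 2; the adjugate gives C⁻¹ = [[-10, 9, 3], [1, -1, -1/2], [-8, 7, 5/2]].
Q has determinant 2; Q⁻¹ = [[-1, -1], [-1, -3/2]].
C⁻¹K = [[-25, 20], [-2, 0], [-10, 6]].
Y = (C⁻¹K)Q⁻¹ = [[5, -5], [2, 2], [4, 1]].

Y = [[5, -5], [2, 2], [4, 1]]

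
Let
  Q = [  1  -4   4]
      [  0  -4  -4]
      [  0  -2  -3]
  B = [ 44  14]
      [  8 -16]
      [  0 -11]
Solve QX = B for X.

Since Q multiplies X on the left, X = Q⁻¹B.
det Q = 4; the adjugate gives Q⁻¹ = [[1, -5, 8], [0, -3/4, 1], [0, 1/2, -1]].
X = Q⁻¹B = [[1, -5, 8], [0, -3/4, 1], [0, 1/2, -1]] · [[44, 14], [8, -16], [0, -11]] = [[4, 6], [-6, 1], [4, 3]].

X = [[4, 6], [-6, 1], [4, 3]]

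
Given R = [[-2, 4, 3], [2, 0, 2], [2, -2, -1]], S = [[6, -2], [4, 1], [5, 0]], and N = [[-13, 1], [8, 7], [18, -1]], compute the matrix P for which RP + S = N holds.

P = [[5, -2], [0, -4], [-3, 5]]

RP = N − S = [[-19, 3], [4, 6], [13, -1]].
Left-multiplying both sides by R⁻¹ gives P = R⁻¹(N − S).
det R = 4; the adjugate gives R⁻¹ = [[1, -1/2, 2], [3/2, -1, 5/2], [-1, 1, -2]].
P = R⁻¹(N − S) = [[5, -2], [0, -4], [-3, 5]].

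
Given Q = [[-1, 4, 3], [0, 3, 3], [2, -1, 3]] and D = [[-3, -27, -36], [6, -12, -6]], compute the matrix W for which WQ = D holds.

Right-multiplying both sides by Q⁻¹ gives W = DQ⁻¹.
Q has determinant -6; Q⁻¹ = [[-2, 5/2, -1/2], [-1, 3/2, -1/2], [1, -7/6, 1/2]].
W = DQ⁻¹ = [[-3, -27, -36], [6, -12, -6]] · [[-2, 5/2, -1/2], [-1, 3/2, -1/2], [1, -7/6, 1/2]] = [[-3, -6, -3], [-6, 4, 0]].

W = [[-3, -6, -3], [-6, 4, 0]]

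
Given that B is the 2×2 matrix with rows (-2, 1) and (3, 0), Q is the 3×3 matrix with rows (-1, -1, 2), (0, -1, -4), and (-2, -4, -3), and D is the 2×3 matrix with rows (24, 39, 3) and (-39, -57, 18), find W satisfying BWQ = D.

W = [[5, -2, 4], [4, -1, -1]]

W = B⁻¹DQ⁻¹ (apply B⁻¹ on the left and Q⁻¹ on the right).
det B = -3; the adjugate gives B⁻¹ = [[0, 1/3], [1, 2/3]].
det Q = 1; the adjugate gives Q⁻¹ = [[-13, -11, 6], [8, 7, -4], [-2, -2, 1]].
B⁻¹D = [[-13, -19, 6], [-2, 1, 15]].
W = (B⁻¹D)Q⁻¹ = [[5, -2, 4], [4, -1, -1]].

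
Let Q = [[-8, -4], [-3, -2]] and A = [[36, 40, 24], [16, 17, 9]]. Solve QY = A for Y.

Y = [[-2, -3, -3], [-5, -4, 0]]

Left-multiplying both sides by Q⁻¹ gives Y = Q⁻¹A.
Q has determinant 4; Q⁻¹ = [[-1/2, 1], [3/4, -2]].
Y = Q⁻¹A = [[-1/2, 1], [3/4, -2]] · [[36, 40, 24], [16, 17, 9]] = [[-2, -3, -3], [-5, -4, 0]].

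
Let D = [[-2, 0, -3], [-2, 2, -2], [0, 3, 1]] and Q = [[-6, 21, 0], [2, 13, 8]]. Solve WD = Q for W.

Since D sits to the right of W, W = QD⁻¹.
det D = 2; the adjugate gives D⁻¹ = [[4, -9/2, 3], [1, -1, 1], [-3, 3, -2]].
W = QD⁻¹ = [[-6, 21, 0], [2, 13, 8]] · [[4, -9/2, 3], [1, -1, 1], [-3, 3, -2]] = [[-3, 6, 3], [-3, 2, 3]].

W = [[-3, 6, 3], [-3, 2, 3]]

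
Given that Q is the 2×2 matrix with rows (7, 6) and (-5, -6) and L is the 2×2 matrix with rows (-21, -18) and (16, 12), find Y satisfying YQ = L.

Y = [[-3, 0], [3, 1]]

Since Q sits to the right of Y, Y = LQ⁻¹.
det Q = -12, so Q⁻¹ = [[1/2, 1/2], [-5/12, -7/12]].
Y = LQ⁻¹ = [[-21, -18], [16, 12]] · [[1/2, 1/2], [-5/12, -7/12]] = [[-3, 0], [3, 1]].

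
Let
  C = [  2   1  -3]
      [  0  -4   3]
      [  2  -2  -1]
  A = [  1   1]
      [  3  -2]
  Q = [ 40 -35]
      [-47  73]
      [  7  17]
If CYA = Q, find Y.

Y = [[4, 0], [-4, 3], [3, -4]]

Isolating Y: multiply by C⁻¹ from the left and A⁻¹ from the right, so Y = C⁻¹QA⁻¹.
C has determinant 2; C⁻¹ = [[5, 7/2, -9/2], [3, 2, -3], [4, 3, -4]].
A has determinant -5; A⁻¹ = [[2/5, 1/5], [3/5, -1/5]].
C⁻¹Q = [[4, 4], [5, -10], [-9, 11]].
Y = (C⁻¹Q)A⁻¹ = [[4, 0], [-4, 3], [3, -4]].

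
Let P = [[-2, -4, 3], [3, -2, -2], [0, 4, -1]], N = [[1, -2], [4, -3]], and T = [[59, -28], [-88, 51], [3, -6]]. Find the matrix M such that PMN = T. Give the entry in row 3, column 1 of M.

M = P⁻¹TN⁻¹ (apply P⁻¹ on the left and N⁻¹ on the right).
det P = 4; the adjugate gives P⁻¹ = [[5/2, 2, 7/2], [3/4, 1/2, 5/4], [3, 2, 4]].
det N = 5, so N⁻¹ = [[-3/5, 2/5], [-4/5, 1/5]].
P⁻¹T = [[-18, 11], [4, -3], [13, -6]].
M = (P⁻¹T)N⁻¹ = [[2, -5], [0, 1], [-3, 4]].

-3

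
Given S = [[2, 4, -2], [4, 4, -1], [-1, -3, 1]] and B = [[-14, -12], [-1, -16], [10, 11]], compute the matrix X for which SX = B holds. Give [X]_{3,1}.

5

S is on the left of X, so left-multiply by S⁻¹: X = S⁻¹B.
det S = 6; the adjugate gives S⁻¹ = [[1/6, 1/3, 2/3], [-1/2, 0, -1], [-4/3, 1/3, -4/3]].
X = S⁻¹B = [[1/6, 1/3, 2/3], [-1/2, 0, -1], [-4/3, 1/3, -4/3]] · [[-14, -12], [-1, -16], [10, 11]] = [[4, 0], [-3, -5], [5, -4]].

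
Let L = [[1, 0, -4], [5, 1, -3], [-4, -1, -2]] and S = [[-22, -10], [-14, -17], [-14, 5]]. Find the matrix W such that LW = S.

Left-multiplying both sides by L⁻¹ gives W = L⁻¹S.
det L = -1, so L⁻¹ = [[5, -4, -4], [-22, 18, 17], [1, -1, -1]].
W = L⁻¹S = [[5, -4, -4], [-22, 18, 17], [1, -1, -1]] · [[-22, -10], [-14, -17], [-14, 5]] = [[2, -2], [-6, -1], [6, 2]].

W = [[2, -2], [-6, -1], [6, 2]]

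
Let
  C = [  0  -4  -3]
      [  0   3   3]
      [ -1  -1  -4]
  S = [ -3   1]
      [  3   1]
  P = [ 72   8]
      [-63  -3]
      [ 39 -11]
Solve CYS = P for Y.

Isolating Y: multiply by C⁻¹ from the left and S⁻¹ from the right, so Y = C⁻¹PS⁻¹.
det C = 3, so C⁻¹ = [[-3, -13/3, -1], [-1, -1, 0], [1, 4/3, 0]].
S has determinant -6; S⁻¹ = [[-1/6, 1/6], [1/2, 1/2]].
C⁻¹P = [[18, 0], [-9, -5], [-12, 4]].
Y = (C⁻¹P)S⁻¹ = [[-3, 3], [-1, -4], [4, 0]].

Y = [[-3, 3], [-1, -4], [4, 0]]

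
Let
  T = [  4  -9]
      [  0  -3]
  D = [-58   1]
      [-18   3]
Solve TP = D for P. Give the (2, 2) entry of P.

-1

Since T multiplies P on the left, P = T⁻¹D.
T has determinant -12; T⁻¹ = [[1/4, -3/4], [0, -1/3]].
P = T⁻¹D = [[1/4, -3/4], [0, -1/3]] · [[-58, 1], [-18, 3]] = [[-1, -2], [6, -1]].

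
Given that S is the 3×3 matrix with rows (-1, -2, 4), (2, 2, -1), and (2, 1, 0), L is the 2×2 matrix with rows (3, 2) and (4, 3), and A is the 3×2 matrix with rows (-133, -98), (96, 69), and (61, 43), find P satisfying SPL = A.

P = S⁻¹AL⁻¹ (apply S⁻¹ on the left and L⁻¹ on the right).
S has determinant -5; S⁻¹ = [[-1/5, -4/5, 6/5], [2/5, 8/5, -7/5], [2/5, 3/5, -2/5]].
det L = 1; the adjugate gives L⁻¹ = [[3, -2], [-4, 3]].
S⁻¹A = [[23, 16], [15, 11], [-20, -15]].
P = (S⁻¹A)L⁻¹ = [[5, 2], [1, 3], [0, -5]].

P = [[5, 2], [1, 3], [0, -5]]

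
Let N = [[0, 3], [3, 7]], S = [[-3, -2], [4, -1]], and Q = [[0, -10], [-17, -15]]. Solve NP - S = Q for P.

P = [[-2, 4], [-1, -4]]

NP = Q + S = [[-3, -12], [-13, -16]].
N is on the left of P, so left-multiply by N⁻¹: P = N⁻¹(Q + S).
det N = -9; the adjugate gives N⁻¹ = [[-7/9, 1/3], [1/3, 0]].
P = N⁻¹(Q + S) = [[-2, 4], [-1, -4]].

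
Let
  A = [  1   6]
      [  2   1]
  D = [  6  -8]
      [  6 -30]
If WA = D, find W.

W = [[-2, 4], [-6, 6]]

A is on the right of W, so right-multiply by A⁻¹: W = DA⁻¹.
A has determinant -11; A⁻¹ = [[-1/11, 6/11], [2/11, -1/11]].
W = DA⁻¹ = [[6, -8], [6, -30]] · [[-1/11, 6/11], [2/11, -1/11]] = [[-2, 4], [-6, 6]].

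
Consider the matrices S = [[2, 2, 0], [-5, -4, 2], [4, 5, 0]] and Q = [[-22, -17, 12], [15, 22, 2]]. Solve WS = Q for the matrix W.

S is on the right of W, so right-multiply by S⁻¹: W = QS⁻¹.
det S = -4; the adjugate gives S⁻¹ = [[5/2, 0, -1], [-2, 0, 1], [9/4, 1/2, -1/2]].
W = QS⁻¹ = [[-22, -17, 12], [15, 22, 2]] · [[5/2, 0, -1], [-2, 0, 1], [9/4, 1/2, -1/2]] = [[6, 6, -1], [-2, 1, 6]].

W = [[6, 6, -1], [-2, 1, 6]]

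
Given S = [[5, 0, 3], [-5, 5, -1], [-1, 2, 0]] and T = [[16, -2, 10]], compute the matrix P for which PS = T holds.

S is on the right of P, so right-multiply by S⁻¹: P = TS⁻¹.
det S = -5, so S⁻¹ = [[-2/5, -6/5, 3], [-1/5, -3/5, 2], [1, 2, -5]].
P = TS⁻¹ = [[16, -2, 10]] · [[-2/5, -6/5, 3], [-1/5, -3/5, 2], [1, 2, -5]] = [[4, 2, -6]].

P = [[4, 2, -6]]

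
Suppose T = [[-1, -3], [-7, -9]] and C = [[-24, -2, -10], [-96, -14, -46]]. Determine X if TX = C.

X = [[6, 2, 4], [6, 0, 2]]

Left-multiplying both sides by T⁻¹ gives X = T⁻¹C.
det T = -12, so T⁻¹ = [[3/4, -1/4], [-7/12, 1/12]].
X = T⁻¹C = [[3/4, -1/4], [-7/12, 1/12]] · [[-24, -2, -10], [-96, -14, -46]] = [[6, 2, 4], [6, 0, 2]].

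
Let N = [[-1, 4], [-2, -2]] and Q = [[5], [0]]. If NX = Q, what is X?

X = [[-1], [1]]

Left-multiplying both sides by N⁻¹ gives X = N⁻¹Q.
N has determinant 10; N⁻¹ = [[-1/5, -2/5], [1/5, -1/10]].
X = N⁻¹Q = [[-1/5, -2/5], [1/5, -1/10]] · [[5], [0]] = [[-1], [1]].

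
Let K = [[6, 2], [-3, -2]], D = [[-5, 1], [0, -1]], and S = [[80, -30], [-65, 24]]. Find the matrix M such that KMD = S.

Left-multiply by K⁻¹ and right-multiply by D⁻¹: M = K⁻¹SD⁻¹.
det K = -6, so K⁻¹ = [[1/3, 1/3], [-1/2, -1]].
D has determinant 5; D⁻¹ = [[-1/5, -1/5], [0, -1]].
K⁻¹S = [[5, -2], [25, -9]].
M = (K⁻¹S)D⁻¹ = [[-1, 1], [-5, 4]].

M = [[-1, 1], [-5, 4]]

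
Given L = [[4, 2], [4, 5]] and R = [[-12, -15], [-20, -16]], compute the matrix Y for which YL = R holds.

L is on the right of Y, so right-multiply by L⁻¹: Y = RL⁻¹.
det L = 12, so L⁻¹ = [[5/12, -1/6], [-1/3, 1/3]].
Y = RL⁻¹ = [[-12, -15], [-20, -16]] · [[5/12, -1/6], [-1/3, 1/3]] = [[0, -3], [-3, -2]].

Y = [[0, -3], [-3, -2]]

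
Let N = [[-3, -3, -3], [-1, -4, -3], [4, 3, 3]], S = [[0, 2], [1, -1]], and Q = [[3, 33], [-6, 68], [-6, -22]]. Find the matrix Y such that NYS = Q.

Left-multiply by N⁻¹ and right-multiply by S⁻¹: Y = N⁻¹QS⁻¹.
det N = -3; the adjugate gives N⁻¹ = [[1, 0, 1], [3, -1, 2], [-13/3, 1, -3]].
det S = -2, so S⁻¹ = [[1/2, 1], [1/2, 0]].
N⁻¹Q = [[-3, 11], [3, -13], [-1, -9]].
Y = (N⁻¹Q)S⁻¹ = [[4, -3], [-5, 3], [-5, -1]].

Y = [[4, -3], [-5, 3], [-5, -1]]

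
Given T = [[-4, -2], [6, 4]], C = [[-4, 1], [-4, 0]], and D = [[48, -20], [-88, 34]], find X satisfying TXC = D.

X = [[3, -2], [4, 0]]

Isolating X: multiply by T⁻¹ from the left and C⁻¹ from the right, so X = T⁻¹DC⁻¹.
det T = -4; the adjugate gives T⁻¹ = [[-1, -1/2], [3/2, 1]].
C has determinant 4; C⁻¹ = [[0, -1/4], [1, -1]].
T⁻¹D = [[-4, 3], [-16, 4]].
X = (T⁻¹D)C⁻¹ = [[3, -2], [4, 0]].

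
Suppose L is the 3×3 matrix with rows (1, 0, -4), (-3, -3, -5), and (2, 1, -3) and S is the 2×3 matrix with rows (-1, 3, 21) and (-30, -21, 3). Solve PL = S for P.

P = [[-4, -1, 0], [-6, 6, -3]]

Right-multiplying both sides by L⁻¹ gives P = SL⁻¹.
L has determinant 2; L⁻¹ = [[7, -2, -6], [-19/2, 5/2, 17/2], [3/2, -1/2, -3/2]].
P = SL⁻¹ = [[-1, 3, 21], [-30, -21, 3]] · [[7, -2, -6], [-19/2, 5/2, 17/2], [3/2, -1/2, -3/2]] = [[-4, -1, 0], [-6, 6, -3]].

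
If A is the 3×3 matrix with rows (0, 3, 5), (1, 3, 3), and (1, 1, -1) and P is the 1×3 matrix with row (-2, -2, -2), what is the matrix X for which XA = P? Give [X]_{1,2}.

A is on the right of X, so right-multiply by A⁻¹: X = PA⁻¹.
A has determinant 2; A⁻¹ = [[-3, 4, -3], [2, -5/2, 5/2], [-1, 3/2, -3/2]].
X = PA⁻¹ = [[-2, -2, -2]] · [[-3, 4, -3], [2, -5/2, 5/2], [-1, 3/2, -3/2]] = [[4, -6, 4]].

-6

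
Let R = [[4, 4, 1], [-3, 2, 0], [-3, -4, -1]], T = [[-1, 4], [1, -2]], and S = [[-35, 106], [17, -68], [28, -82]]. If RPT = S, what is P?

P = [[5, -2], [-1, -3], [2, 3]]

Left-multiply by R⁻¹ and right-multiply by T⁻¹: P = R⁻¹ST⁻¹.
det R = -2; the adjugate gives R⁻¹ = [[1, 0, 1], [3/2, 1/2, 3/2], [-9, -2, -10]].
T has determinant -2; T⁻¹ = [[1, 2], [1/2, 1/2]].
R⁻¹S = [[-7, 24], [-2, 2], [1, 2]].
P = (R⁻¹S)T⁻¹ = [[5, -2], [-1, -3], [2, 3]].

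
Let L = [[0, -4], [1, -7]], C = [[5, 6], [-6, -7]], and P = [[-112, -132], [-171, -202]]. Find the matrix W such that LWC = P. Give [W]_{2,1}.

2

Isolating W: multiply by L⁻¹ from the left and C⁻¹ from the right, so W = L⁻¹PC⁻¹.
det L = 4; the adjugate gives L⁻¹ = [[-7/4, 1], [-1/4, 0]].
C has determinant 1; C⁻¹ = [[-7, -6], [6, 5]].
L⁻¹P = [[25, 29], [28, 33]].
W = (L⁻¹P)C⁻¹ = [[-1, -5], [2, -3]].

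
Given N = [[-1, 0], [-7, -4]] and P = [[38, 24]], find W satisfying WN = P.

Right-multiplying both sides by N⁻¹ gives W = PN⁻¹.
N has determinant 4; N⁻¹ = [[-1, 0], [7/4, -1/4]].
W = PN⁻¹ = [[38, 24]] · [[-1, 0], [7/4, -1/4]] = [[4, -6]].

W = [[4, -6]]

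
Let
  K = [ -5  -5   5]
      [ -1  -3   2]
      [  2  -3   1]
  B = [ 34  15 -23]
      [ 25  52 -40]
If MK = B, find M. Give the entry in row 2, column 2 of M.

Since K sits to the right of M, M = BK⁻¹.
K has determinant 5; K⁻¹ = [[3/5, -2, 1], [1, -3, 1], [9/5, -5, 2]].
M = BK⁻¹ = [[34, 15, -23], [25, 52, -40]] · [[3/5, -2, 1], [1, -3, 1], [9/5, -5, 2]] = [[-6, 2, 3], [-5, -6, -3]].

-6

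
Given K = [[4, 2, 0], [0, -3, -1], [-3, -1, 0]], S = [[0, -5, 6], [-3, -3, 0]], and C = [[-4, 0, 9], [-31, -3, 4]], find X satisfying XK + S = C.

X = [[-4, -3, -4], [-4, -4, 4]]

XK = C − S = [[-4, 5, 3], [-28, 0, 4]].
Right-multiplying both sides by K⁻¹ gives X = (C − S)K⁻¹.
det K = 2, so K⁻¹ = [[-1/2, 0, -1], [3/2, 0, 2], [-9/2, -1, -6]].
X = (C − S)K⁻¹ = [[-4, -3, -4], [-4, -4, 4]].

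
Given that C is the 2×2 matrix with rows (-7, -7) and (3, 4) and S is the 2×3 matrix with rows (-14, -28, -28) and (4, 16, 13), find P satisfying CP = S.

P = [[4, 0, 3], [-2, 4, 1]]

Left-multiplying both sides by C⁻¹ gives P = C⁻¹S.
det C = -7; the adjugate gives C⁻¹ = [[-4/7, -1], [3/7, 1]].
P = C⁻¹S = [[-4/7, -1], [3/7, 1]] · [[-14, -28, -28], [4, 16, 13]] = [[4, 0, 3], [-2, 4, 1]].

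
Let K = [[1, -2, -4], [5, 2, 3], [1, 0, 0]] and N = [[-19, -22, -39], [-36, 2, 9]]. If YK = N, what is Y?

Y = [[6, -5, 0], [-6, -5, -5]]

K is on the right of Y, so right-multiply by K⁻¹: Y = NK⁻¹.
K has determinant 2; K⁻¹ = [[0, 0, 1], [3/2, 2, -23/2], [-1, -1, 6]].
Y = NK⁻¹ = [[-19, -22, -39], [-36, 2, 9]] · [[0, 0, 1], [3/2, 2, -23/2], [-1, -1, 6]] = [[6, -5, 0], [-6, -5, -5]].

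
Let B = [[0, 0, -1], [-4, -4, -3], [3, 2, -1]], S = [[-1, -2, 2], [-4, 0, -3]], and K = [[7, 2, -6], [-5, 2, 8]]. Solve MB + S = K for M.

M = [[1, 1, 4], [-2, -2, -3]]

MB = K − S = [[8, 4, -8], [-1, 2, 11]].
Since B sits to the right of M, M = (K − S)B⁻¹.
det B = -4, so B⁻¹ = [[-5/2, 1/2, 1], [13/4, -3/4, -1], [-1, 0, 0]].
M = (K − S)B⁻¹ = [[1, 1, 4], [-2, -2, -3]].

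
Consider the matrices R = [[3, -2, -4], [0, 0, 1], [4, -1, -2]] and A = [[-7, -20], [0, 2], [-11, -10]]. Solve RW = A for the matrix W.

W = [[-3, 0], [-1, 6], [0, 2]]

Left-multiplying both sides by R⁻¹ gives W = R⁻¹A.
det R = -5; the adjugate gives R⁻¹ = [[-1/5, 0, 2/5], [-4/5, -2, 3/5], [0, 1, 0]].
W = R⁻¹A = [[-1/5, 0, 2/5], [-4/5, -2, 3/5], [0, 1, 0]] · [[-7, -20], [0, 2], [-11, -10]] = [[-3, 0], [-1, 6], [0, 2]].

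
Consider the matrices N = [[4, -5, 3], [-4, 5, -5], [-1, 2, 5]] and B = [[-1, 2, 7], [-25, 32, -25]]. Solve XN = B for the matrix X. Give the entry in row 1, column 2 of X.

-1

Since N sits to the right of X, X = BN⁻¹.
N has determinant 6; N⁻¹ = [[35/6, 31/6, 5/3], [25/6, 23/6, 4/3], [-1/2, -1/2, 0]].
X = BN⁻¹ = [[-1, 2, 7], [-25, 32, -25]] · [[35/6, 31/6, 5/3], [25/6, 23/6, 4/3], [-1/2, -1/2, 0]] = [[-1, -1, 1], [0, 6, 1]].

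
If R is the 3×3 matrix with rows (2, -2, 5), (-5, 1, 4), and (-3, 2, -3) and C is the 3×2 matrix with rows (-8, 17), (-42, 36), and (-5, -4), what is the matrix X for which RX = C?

Since R multiplies X on the left, X = R⁻¹C.
R has determinant -3; R⁻¹ = [[11/3, -4/3, 13/3], [9, -3, 11], [7/3, -2/3, 8/3]].
X = R⁻¹C = [[11/3, -4/3, 13/3], [9, -3, 11], [7/3, -2/3, 8/3]] · [[-8, 17], [-42, 36], [-5, -4]] = [[5, -3], [-1, 1], [-4, 5]].

X = [[5, -3], [-1, 1], [-4, 5]]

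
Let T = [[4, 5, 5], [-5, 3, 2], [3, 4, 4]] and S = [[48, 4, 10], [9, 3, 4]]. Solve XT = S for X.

Right-multiplying both sides by T⁻¹ gives X = ST⁻¹.
det T = 1, so T⁻¹ = [[4, 0, -5], [26, 1, -33], [-29, -1, 37]].
X = ST⁻¹ = [[48, 4, 10], [9, 3, 4]] · [[4, 0, -5], [26, 1, -33], [-29, -1, 37]] = [[6, -6, -2], [-2, -1, 4]].

X = [[6, -6, -2], [-2, -1, 4]]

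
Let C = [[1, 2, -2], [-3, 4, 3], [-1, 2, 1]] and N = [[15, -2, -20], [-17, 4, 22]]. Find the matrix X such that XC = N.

X = [[5, -4, 2], [-5, 5, -3]]

Right-multiplying both sides by C⁻¹ gives X = NC⁻¹.
C has determinant 2; C⁻¹ = [[-1, -3, 7], [0, -1/2, 3/2], [-1, -2, 5]].
X = NC⁻¹ = [[15, -2, -20], [-17, 4, 22]] · [[-1, -3, 7], [0, -1/2, 3/2], [-1, -2, 5]] = [[5, -4, 2], [-5, 5, -3]].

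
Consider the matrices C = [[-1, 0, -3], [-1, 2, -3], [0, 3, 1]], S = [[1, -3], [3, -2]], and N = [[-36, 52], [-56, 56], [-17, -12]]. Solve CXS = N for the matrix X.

X = C⁻¹NS⁻¹ (apply C⁻¹ on the left and S⁻¹ on the right).
det C = -2; the adjugate gives C⁻¹ = [[-11/2, 9/2, -3], [-1/2, 1/2, 0], [3/2, -3/2, 1]].
S has determinant 7; S⁻¹ = [[-2/7, 3/7], [-3/7, 1/7]].
C⁻¹N = [[-3, 2], [-10, 2], [13, -18]].
X = (C⁻¹N)S⁻¹ = [[0, -1], [2, -4], [4, 3]].

X = [[0, -1], [2, -4], [4, 3]]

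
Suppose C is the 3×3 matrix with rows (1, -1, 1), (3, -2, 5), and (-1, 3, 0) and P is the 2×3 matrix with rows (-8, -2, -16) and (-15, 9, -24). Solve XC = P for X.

X = [[-6, -2, -4], [-4, -4, -1]]

Right-multiplying both sides by C⁻¹ gives X = PC⁻¹.
det C = -3, so C⁻¹ = [[5, -1, 1], [5/3, -1/3, 2/3], [-7/3, 2/3, -1/3]].
X = PC⁻¹ = [[-8, -2, -16], [-15, 9, -24]] · [[5, -1, 1], [5/3, -1/3, 2/3], [-7/3, 2/3, -1/3]] = [[-6, -2, -4], [-4, -4, -1]].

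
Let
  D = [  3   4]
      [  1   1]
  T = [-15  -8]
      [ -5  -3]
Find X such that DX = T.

X = [[-5, -4], [0, 1]]

Left-multiplying both sides by D⁻¹ gives X = D⁻¹T.
det D = -1, so D⁻¹ = [[-1, 4], [1, -3]].
X = D⁻¹T = [[-1, 4], [1, -3]] · [[-15, -8], [-5, -3]] = [[-5, -4], [0, 1]].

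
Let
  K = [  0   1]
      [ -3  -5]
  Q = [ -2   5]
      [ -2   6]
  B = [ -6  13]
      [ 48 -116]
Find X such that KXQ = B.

X = [[1, 2], [5, -2]]

Isolating X: multiply by K⁻¹ from the left and Q⁻¹ from the right, so X = K⁻¹BQ⁻¹.
det K = 3, so K⁻¹ = [[-5/3, -1/3], [1, 0]].
det Q = -2, so Q⁻¹ = [[-3, 5/2], [-1, 1]].
K⁻¹B = [[-6, 17], [-6, 13]].
X = (K⁻¹B)Q⁻¹ = [[1, 2], [5, -2]].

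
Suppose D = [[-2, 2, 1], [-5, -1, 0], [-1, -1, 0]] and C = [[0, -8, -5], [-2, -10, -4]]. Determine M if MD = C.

Since D sits to the right of M, M = CD⁻¹.
det D = 4, so D⁻¹ = [[0, -1/4, 1/4], [0, 1/4, -5/4], [1, -1, 3]].
M = CD⁻¹ = [[0, -8, -5], [-2, -10, -4]] · [[0, -1/4, 1/4], [0, 1/4, -5/4], [1, -1, 3]] = [[-5, 3, -5], [-4, 2, 0]].

M = [[-5, 3, -5], [-4, 2, 0]]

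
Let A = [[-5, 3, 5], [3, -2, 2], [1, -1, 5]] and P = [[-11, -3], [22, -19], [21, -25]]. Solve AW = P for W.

A is on the left of W, so left-multiply by A⁻¹: W = A⁻¹P.
det A = -4, so A⁻¹ = [[2, 5, -4], [13/4, 15/2, -25/4], [1/4, 1/2, -1/4]].
W = A⁻¹P = [[2, 5, -4], [13/4, 15/2, -25/4], [1/4, 1/2, -1/4]] · [[-11, -3], [22, -19], [21, -25]] = [[4, -1], [-2, 4], [3, -4]].

W = [[4, -1], [-2, 4], [3, -4]]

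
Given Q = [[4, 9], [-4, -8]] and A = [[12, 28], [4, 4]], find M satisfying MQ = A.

Since Q sits to the right of M, M = AQ⁻¹.
det Q = 4, so Q⁻¹ = [[-2, -9/4], [1, 1]].
M = AQ⁻¹ = [[12, 28], [4, 4]] · [[-2, -9/4], [1, 1]] = [[4, 1], [-4, -5]].

M = [[4, 1], [-4, -5]]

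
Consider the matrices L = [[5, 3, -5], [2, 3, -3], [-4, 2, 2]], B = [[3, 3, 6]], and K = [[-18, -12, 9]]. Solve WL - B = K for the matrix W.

W = [[-3, 0, 0]]

WL = K + B = [[-15, -9, 15]].
Right-multiplying both sides by L⁻¹ gives W = (K + B)L⁻¹.
L has determinant 4; L⁻¹ = [[3, -4, 3/2], [2, -5/2, 5/4], [4, -11/2, 9/4]].
W = (K + B)L⁻¹ = [[-3, 0, 0]].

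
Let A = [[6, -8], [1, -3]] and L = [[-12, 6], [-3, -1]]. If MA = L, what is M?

A is on the right of M, so right-multiply by A⁻¹: M = LA⁻¹.
det A = -10, so A⁻¹ = [[3/10, -4/5], [1/10, -3/5]].
M = LA⁻¹ = [[-12, 6], [-3, -1]] · [[3/10, -4/5], [1/10, -3/5]] = [[-3, 6], [-1, 3]].

M = [[-3, 6], [-1, 3]]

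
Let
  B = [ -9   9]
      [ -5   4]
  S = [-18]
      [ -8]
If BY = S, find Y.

Y = [[0], [-2]]

Left-multiplying both sides by B⁻¹ gives Y = B⁻¹S.
B has determinant 9; B⁻¹ = [[4/9, -1], [5/9, -1]].
Y = B⁻¹S = [[4/9, -1], [5/9, -1]] · [[-18], [-8]] = [[0], [-2]].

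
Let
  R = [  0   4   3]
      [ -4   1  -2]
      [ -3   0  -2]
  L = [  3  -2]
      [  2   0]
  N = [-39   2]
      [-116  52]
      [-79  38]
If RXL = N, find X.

X = [[3, 5], [-4, -3], [5, -2]]

X = R⁻¹NL⁻¹ (apply R⁻¹ on the left and L⁻¹ on the right).
det R = 1, so R⁻¹ = [[-2, 8, -11], [-2, 9, -12], [3, -12, 16]].
det L = 4, so L⁻¹ = [[0, 1/2], [-1/2, 3/4]].
R⁻¹N = [[19, -6], [-18, 8], [11, -10]].
X = (R⁻¹N)L⁻¹ = [[3, 5], [-4, -3], [5, -2]].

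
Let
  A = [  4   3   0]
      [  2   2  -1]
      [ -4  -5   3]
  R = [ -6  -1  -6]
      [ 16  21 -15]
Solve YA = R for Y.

Y = [[-4, 3, -1], [-2, 6, -3]]

Since A sits to the right of Y, Y = RA⁻¹.
A has determinant -2; A⁻¹ = [[-1/2, 9/2, 3/2], [1, -6, -2], [1, -4, -1]].
Y = RA⁻¹ = [[-6, -1, -6], [16, 21, -15]] · [[-1/2, 9/2, 3/2], [1, -6, -2], [1, -4, -1]] = [[-4, 3, -1], [-2, 6, -3]].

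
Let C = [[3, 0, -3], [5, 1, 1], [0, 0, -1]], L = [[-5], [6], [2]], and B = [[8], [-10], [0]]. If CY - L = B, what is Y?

Y = [[-1], [3], [-2]]

CY = B + L = [[3], [-4], [2]].
Since C multiplies Y on the left, Y = C⁻¹(B + L).
C has determinant -3; C⁻¹ = [[1/3, 0, -1], [-5/3, 1, 6], [0, 0, -1]].
Y = C⁻¹(B + L) = [[-1], [3], [-2]].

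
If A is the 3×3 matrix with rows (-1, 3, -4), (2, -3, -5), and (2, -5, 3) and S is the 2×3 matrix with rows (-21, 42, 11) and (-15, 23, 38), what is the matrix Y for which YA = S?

Since A sits to the right of Y, Y = SA⁻¹.
A has determinant 2; A⁻¹ = [[-17, 11/2, -27/2], [-8, 5/2, -13/2], [-2, 1/2, -3/2]].
Y = SA⁻¹ = [[-21, 42, 11], [-15, 23, 38]] · [[-17, 11/2, -27/2], [-8, 5/2, -13/2], [-2, 1/2, -3/2]] = [[-1, -5, -6], [-5, -6, -4]].

Y = [[-1, -5, -6], [-5, -6, -4]]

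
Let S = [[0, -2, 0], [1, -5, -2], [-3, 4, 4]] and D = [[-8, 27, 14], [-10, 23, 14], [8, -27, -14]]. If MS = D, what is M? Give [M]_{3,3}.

-1

Since S sits to the right of M, M = DS⁻¹.
det S = -4, so S⁻¹ = [[3, -2, -1], [-1/2, 0, 0], [11/4, -3/2, -1/2]].
M = DS⁻¹ = [[-8, 27, 14], [-10, 23, 14], [8, -27, -14]] · [[3, -2, -1], [-1/2, 0, 0], [11/4, -3/2, -1/2]] = [[1, -5, 1], [-3, -1, 3], [-1, 5, -1]].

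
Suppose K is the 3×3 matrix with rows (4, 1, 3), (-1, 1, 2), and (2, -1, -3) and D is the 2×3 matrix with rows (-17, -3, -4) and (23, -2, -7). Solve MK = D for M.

M = [[-3, -5, -5], [3, 1, 6]]

K is on the right of M, so right-multiply by K⁻¹: M = DK⁻¹.
det K = -6; the adjugate gives K⁻¹ = [[1/6, 0, 1/6], [-1/6, 3, 11/6], [1/6, -1, -5/6]].
M = DK⁻¹ = [[-17, -3, -4], [23, -2, -7]] · [[1/6, 0, 1/6], [-1/6, 3, 11/6], [1/6, -1, -5/6]] = [[-3, -5, -5], [3, 1, 6]].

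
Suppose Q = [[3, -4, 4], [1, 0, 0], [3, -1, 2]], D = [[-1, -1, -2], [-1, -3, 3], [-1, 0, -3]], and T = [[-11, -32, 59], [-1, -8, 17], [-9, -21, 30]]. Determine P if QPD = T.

Isolating P: multiply by Q⁻¹ from the left and D⁻¹ from the right, so P = Q⁻¹TD⁻¹.
det Q = 4; the adjugate gives Q⁻¹ = [[0, 1, 0], [-1/2, -3/2, 1], [-1/4, -9/4, 1]].
det D = 3, so D⁻¹ = [[3, -1, -3], [-2, 1/3, 5/3], [-1, 1/3, 2/3]].
Q⁻¹T = [[-1, -8, 17], [-2, 7, -25], [-4, 5, -23]].
P = (Q⁻¹T)D⁻¹ = [[-4, 4, 1], [5, -4, 1], [1, -2, 5]].

P = [[-4, 4, 1], [5, -4, 1], [1, -2, 5]]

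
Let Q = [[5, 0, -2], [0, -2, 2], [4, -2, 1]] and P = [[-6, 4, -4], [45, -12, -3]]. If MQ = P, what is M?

M = [[2, 2, -4], [5, 1, 5]]

Right-multiplying both sides by Q⁻¹ gives M = PQ⁻¹.
Q has determinant -6; Q⁻¹ = [[-1/3, -2/3, 2/3], [-4/3, -13/6, 5/3], [-4/3, -5/3, 5/3]].
M = PQ⁻¹ = [[-6, 4, -4], [45, -12, -3]] · [[-1/3, -2/3, 2/3], [-4/3, -13/6, 5/3], [-4/3, -5/3, 5/3]] = [[2, 2, -4], [5, 1, 5]].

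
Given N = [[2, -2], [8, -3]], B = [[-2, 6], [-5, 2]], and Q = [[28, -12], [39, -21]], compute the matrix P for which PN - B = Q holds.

P = [[-3, 4], [5, 3]]

PN = Q + B = [[26, -6], [34, -19]].
N is on the right of P, so right-multiply by N⁻¹: P = (Q + B)N⁻¹.
det N = 10; the adjugate gives N⁻¹ = [[-3/10, 1/5], [-4/5, 1/5]].
P = (Q + B)N⁻¹ = [[-3, 4], [5, 3]].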